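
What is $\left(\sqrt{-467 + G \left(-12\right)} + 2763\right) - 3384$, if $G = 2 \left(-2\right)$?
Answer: $-621 + i \sqrt{419} \approx -621.0 + 20.469 i$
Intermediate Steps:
$G = -4$
$\left(\sqrt{-467 + G \left(-12\right)} + 2763\right) - 3384 = \left(\sqrt{-467 - -48} + 2763\right) - 3384 = \left(\sqrt{-467 + 48} + 2763\right) - 3384 = \left(\sqrt{-419} + 2763\right) - 3384 = \left(i \sqrt{419} + 2763\right) - 3384 = \left(2763 + i \sqrt{419}\right) - 3384 = -621 + i \sqrt{419}$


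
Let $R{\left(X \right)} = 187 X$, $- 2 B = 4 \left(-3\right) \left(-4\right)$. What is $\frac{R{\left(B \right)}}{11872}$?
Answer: $- \frac{561}{1484} \approx -0.37803$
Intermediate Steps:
$B = -24$ ($B = - \frac{4 \left(-3\right) \left(-4\right)}{2} = - \frac{\left(-12\right) \left(-4\right)}{2} = \left(- \frac{1}{2}\right) 48 = -24$)
$\frac{R{\left(B \right)}}{11872} = \frac{187 \left(-24\right)}{11872} = \left(-4488\right) \frac{1}{11872} = - \frac{561}{1484}$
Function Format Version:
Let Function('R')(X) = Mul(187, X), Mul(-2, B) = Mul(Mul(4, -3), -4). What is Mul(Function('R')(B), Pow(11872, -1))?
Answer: Rational(-561, 1484) ≈ -0.37803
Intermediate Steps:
B = -24 (B = Mul(Rational(-1, 2), Mul(Mul(4, -3), -4)) = Mul(Rational(-1, 2), Mul(-12, -4)) = Mul(Rational(-1, 2), 48) = -24)
Mul(Function('R')(B), Pow(11872, -1)) = Mul(Mul(187, -24), Pow(11872, -1)) = Mul(-4488, Rational(1, 11872)) = Rational(-561, 1484)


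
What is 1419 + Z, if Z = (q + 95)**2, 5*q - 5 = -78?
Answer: 197079/25 ≈ 7883.2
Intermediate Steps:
q = -73/5 (q = 1 + (1/5)*(-78) = 1 - 78/5 = -73/5 ≈ -14.600)
Z = 161604/25 (Z = (-73/5 + 95)**2 = (402/5)**2 = 161604/25 ≈ 6464.2)
1419 + Z = 1419 + 161604/25 = 197079/25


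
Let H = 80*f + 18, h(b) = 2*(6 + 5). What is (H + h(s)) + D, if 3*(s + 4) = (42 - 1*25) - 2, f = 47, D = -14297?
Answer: -10497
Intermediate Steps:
s = 1 (s = -4 + ((42 - 1*25) - 2)/3 = -4 + ((42 - 25) - 2)/3 = -4 + (17 - 2)/3 = -4 + (1/3)*15 = -4 + 5 = 1)
h(b) = 22 (h(b) = 2*11 = 22)
H = 3778 (H = 80*47 + 18 = 3760 + 18 = 3778)
(H + h(s)) + D = (3778 + 22) - 14297 = 3800 - 14297 = -10497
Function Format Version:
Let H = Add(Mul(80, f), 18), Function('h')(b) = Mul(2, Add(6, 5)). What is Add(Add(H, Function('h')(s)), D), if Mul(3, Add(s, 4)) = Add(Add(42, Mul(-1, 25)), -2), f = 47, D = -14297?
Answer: -10497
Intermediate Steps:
s = 1 (s = Add(-4, Mul(Rational(1, 3), Add(Add(42, Mul(-1, 25)), -2))) = Add(-4, Mul(Rational(1, 3), Add(Add(42, -25), -2))) = Add(-4, Mul(Rational(1, 3), Add(17, -2))) = Add(-4, Mul(Rational(1, 3), 15)) = Add(-4, 5) = 1)
Function('h')(b) = 22 (Function('h')(b) = Mul(2, 11) = 22)
H = 3778 (H = Add(Mul(80, 47), 18) = Add(3760, 18) = 3778)
Add(Add(H, Function('h')(s)), D) = Add(Add(3778, 22), -14297) = Add(3800, -14297) = -10497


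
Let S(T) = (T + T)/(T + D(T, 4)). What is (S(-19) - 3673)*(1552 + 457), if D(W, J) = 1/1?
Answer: -66373342/9 ≈ -7.3748e+6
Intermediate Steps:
D(W, J) = 1
S(T) = 2*T/(1 + T) (S(T) = (T + T)/(T + 1) = (2*T)/(1 + T) = 2*T/(1 + T))
(S(-19) - 3673)*(1552 + 457) = (2*(-19)/(1 - 19) - 3673)*(1552 + 457) = (2*(-19)/(-18) - 3673)*2009 = (2*(-19)*(-1/18) - 3673)*2009 = (19/9 - 3673)*2009 = -33038/9*2009 = -66373342/9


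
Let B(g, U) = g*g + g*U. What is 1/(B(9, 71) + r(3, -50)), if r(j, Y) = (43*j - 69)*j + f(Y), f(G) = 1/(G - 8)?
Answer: 58/52199 ≈ 0.0011111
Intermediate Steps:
f(G) = 1/(-8 + G)
r(j, Y) = 1/(-8 + Y) + j*(-69 + 43*j) (r(j, Y) = (43*j - 69)*j + 1/(-8 + Y) = (-69 + 43*j)*j + 1/(-8 + Y) = j*(-69 + 43*j) + 1/(-8 + Y) = 1/(-8 + Y) + j*(-69 + 43*j))
B(g, U) = g² + U*g
1/(B(9, 71) + r(3, -50)) = 1/(9*(71 + 9) + (1 + 3*(-69 + 43*3)*(-8 - 50))/(-8 - 50)) = 1/(9*80 + (1 + 3*(-69 + 129)*(-58))/(-58)) = 1/(720 - (1 + 3*60*(-58))/58) = 1/(720 - (1 - 10440)/58) = 1/(720 - 1/58*(-10439)) = 1/(720 + 10439/58) = 1/(52199/58) = 58/52199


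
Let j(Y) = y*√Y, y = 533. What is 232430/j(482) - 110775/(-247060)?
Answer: 22155/49412 + 116215*√482/128453 ≈ 20.311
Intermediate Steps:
j(Y) = 533*√Y
232430/j(482) - 110775/(-247060) = 232430/((533*√482)) - 110775/(-247060) = 232430*(√482/256906) - 110775*(-1/247060) = 116215*√482/128453 + 22155/49412 = 22155/49412 + 116215*√482/128453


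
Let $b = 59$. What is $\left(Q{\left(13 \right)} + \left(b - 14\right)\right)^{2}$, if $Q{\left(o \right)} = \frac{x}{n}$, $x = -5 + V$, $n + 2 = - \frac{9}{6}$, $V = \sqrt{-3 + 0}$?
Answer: $\frac{105613}{49} - \frac{1300 i \sqrt{3}}{49} \approx 2155.4 - 45.952 i$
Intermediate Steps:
$V = i \sqrt{3}$ ($V = \sqrt{-3} = i \sqrt{3} \approx 1.732 i$)
$n = - \frac{7}{2}$ ($n = -2 - \frac{9}{6} = -2 - \frac{3}{2} = - \frac{7}{2} \approx -3.5$)
$x = -5 + i \sqrt{3} \approx -5.0 + 1.732 i$
$Q{\left(o \right)} = \frac{10}{7} - \frac{2 i \sqrt{3}}{7}$ ($Q{\left(o \right)} = \frac{-5 + i \sqrt{3}}{- \frac{7}{2}} = \left(-5 + i \sqrt{3}\right) \left(- \frac{2}{7}\right) = \frac{10}{7} - \frac{2 i \sqrt{3}}{7}$)
$\left(Q{\left(13 \right)} + \left(b - 14\right)\right)^{2} = \left(\left(\frac{10}{7} - \frac{2 i \sqrt{3}}{7}\right) + \left(59 - 14\right)\right)^{2} = \left(\left(\frac{10}{7} - \frac{2 i \sqrt{3}}{7}\right) + 45\right)^{2} = \left(\frac{325}{7} - \frac{2 i \sqrt{3}}{7}\right)^{2}$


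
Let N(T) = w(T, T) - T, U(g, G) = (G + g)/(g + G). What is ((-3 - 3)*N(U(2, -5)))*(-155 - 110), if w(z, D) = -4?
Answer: -7950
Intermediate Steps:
U(g, G) = 1 (U(g, G) = (G + g)/(G + g) = 1)
N(T) = -4 - T
((-3 - 3)*N(U(2, -5)))*(-155 - 110) = ((-3 - 3)*(-4 - 1*1))*(-155 - 110) = -6*(-4 - 1)*(-265) = -6*(-5)*(-265) = 30*(-265) = -7950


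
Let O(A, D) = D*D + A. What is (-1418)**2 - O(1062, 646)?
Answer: 1592346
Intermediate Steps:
O(A, D) = A + D**2 (O(A, D) = D**2 + A = A + D**2)
(-1418)**2 - O(1062, 646) = (-1418)**2 - (1062 + 646**2) = 2010724 - (1062 + 417316) = 2010724 - 1*418378 = 2010724 - 418378 = 1592346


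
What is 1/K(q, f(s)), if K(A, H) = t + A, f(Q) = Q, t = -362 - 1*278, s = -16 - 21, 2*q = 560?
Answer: -1/360 ≈ -0.0027778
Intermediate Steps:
q = 280 (q = (1/2)*560 = 280)
s = -37
t = -640 (t = -362 - 278 = -640)
K(A, H) = -640 + A
1/K(q, f(s)) = 1/(-640 + 280) = 1/(-360) = -1/360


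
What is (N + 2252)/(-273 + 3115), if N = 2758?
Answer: 2505/1421 ≈ 1.7628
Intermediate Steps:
(N + 2252)/(-273 + 3115) = (2758 + 2252)/(-273 + 3115) = 5010/2842 = 5010*(1/2842) = 2505/1421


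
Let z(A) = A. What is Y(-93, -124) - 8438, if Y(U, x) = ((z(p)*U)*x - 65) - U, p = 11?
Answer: 118442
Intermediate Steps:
Y(U, x) = -65 - U + 11*U*x (Y(U, x) = ((11*U)*x - 65) - U = (11*U*x - 65) - U = (-65 + 11*U*x) - U = -65 - U + 11*U*x)
Y(-93, -124) - 8438 = (-65 - 1*(-93) + 11*(-93)*(-124)) - 8438 = (-65 + 93 + 126852) - 8438 = 126880 - 8438 = 118442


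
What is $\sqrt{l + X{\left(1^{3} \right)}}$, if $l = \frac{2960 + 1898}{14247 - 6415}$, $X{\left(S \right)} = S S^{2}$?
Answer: $\frac{3 \sqrt{690195}}{1958} \approx 1.2729$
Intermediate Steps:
$X{\left(S \right)} = S^{3}$
$l = \frac{2429}{3916}$ ($l = \frac{4858}{7832} = 4858 \cdot \frac{1}{7832} = \frac{2429}{3916} \approx 0.62028$)
$\sqrt{l + X{\left(1^{3} \right)}} = \sqrt{\frac{2429}{3916} + \left(1^{3}\right)^{3}} = \sqrt{\frac{2429}{3916} + 1^{3}} = \sqrt{\frac{2429}{3916} + 1} = \sqrt{\frac{6345}{3916}} = \frac{3 \sqrt{690195}}{1958}$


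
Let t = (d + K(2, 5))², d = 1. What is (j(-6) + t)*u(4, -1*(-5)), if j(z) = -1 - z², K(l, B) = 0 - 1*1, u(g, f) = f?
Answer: -185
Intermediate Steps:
K(l, B) = -1 (K(l, B) = 0 - 1 = -1)
t = 0 (t = (1 - 1)² = 0² = 0)
(j(-6) + t)*u(4, -1*(-5)) = ((-1 - 1*(-6)²) + 0)*(-1*(-5)) = ((-1 - 1*36) + 0)*5 = ((-1 - 36) + 0)*5 = (-37 + 0)*5 = -37*5 = -185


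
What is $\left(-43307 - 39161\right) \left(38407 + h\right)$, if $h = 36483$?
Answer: $-6176028520$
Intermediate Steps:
$\left(-43307 - 39161\right) \left(38407 + h\right) = \left(-43307 - 39161\right) \left(38407 + 36483\right) = \left(-82468\right) 74890 = -6176028520$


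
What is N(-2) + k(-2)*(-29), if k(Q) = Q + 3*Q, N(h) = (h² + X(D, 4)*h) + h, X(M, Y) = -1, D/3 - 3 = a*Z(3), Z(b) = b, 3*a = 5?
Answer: 236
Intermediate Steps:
a = 5/3 (a = (⅓)*5 = 5/3 ≈ 1.6667)
D = 24 (D = 9 + 3*((5/3)*3) = 9 + 3*5 = 9 + 15 = 24)
N(h) = h² (N(h) = (h² - h) + h = h²)
k(Q) = 4*Q
N(-2) + k(-2)*(-29) = (-2)² + (4*(-2))*(-29) = 4 - 8*(-29) = 4 + 232 = 236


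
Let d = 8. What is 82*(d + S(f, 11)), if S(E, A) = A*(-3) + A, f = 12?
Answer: -1148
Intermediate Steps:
S(E, A) = -2*A (S(E, A) = -3*A + A = -2*A)
82*(d + S(f, 11)) = 82*(8 - 2*11) = 82*(8 - 22) = 82*(-14) = -1148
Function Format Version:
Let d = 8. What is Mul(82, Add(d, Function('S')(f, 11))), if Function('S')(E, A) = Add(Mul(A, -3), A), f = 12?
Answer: -1148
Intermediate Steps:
Function('S')(E, A) = Mul(-2, A) (Function('S')(E, A) = Add(Mul(-3, A), A) = Mul(-2, A))
Mul(82, Add(d, Function('S')(f, 11))) = Mul(82, Add(8, Mul(-2, 11))) = Mul(82, Add(8, -22)) = Mul(82, -14) = -1148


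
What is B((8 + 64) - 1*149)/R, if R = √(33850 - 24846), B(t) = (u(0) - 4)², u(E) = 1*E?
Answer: 8*√2251/2251 ≈ 0.16862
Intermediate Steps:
u(E) = E
B(t) = 16 (B(t) = (0 - 4)² = (-4)² = 16)
R = 2*√2251 (R = √9004 = 2*√2251 ≈ 94.889)
B((8 + 64) - 1*149)/R = 16/((2*√2251)) = 16*(√2251/4502) = 8*√2251/2251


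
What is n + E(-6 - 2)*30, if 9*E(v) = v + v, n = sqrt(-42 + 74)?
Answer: -160/3 + 4*sqrt(2) ≈ -47.676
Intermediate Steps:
n = 4*sqrt(2) (n = sqrt(32) = 4*sqrt(2) ≈ 5.6569)
E(v) = 2*v/9 (E(v) = (v + v)/9 = (2*v)/9 = 2*v/9)
n + E(-6 - 2)*30 = 4*sqrt(2) + (2*(-6 - 2)/9)*30 = 4*sqrt(2) + ((2/9)*(-8))*30 = 4*sqrt(2) - 16/9*30 = 4*sqrt(2) - 160/3 = -160/3 + 4*sqrt(2)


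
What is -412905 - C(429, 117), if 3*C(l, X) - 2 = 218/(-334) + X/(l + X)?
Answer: -965373107/2338 ≈ -4.1291e+5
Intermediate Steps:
C(l, X) = 75/167 + X/(3*(X + l)) (C(l, X) = 2/3 + (218/(-334) + X/(l + X))/3 = 2/3 + (218*(-1/334) + X/(X + l))/3 = 2/3 + (-109/167 + X/(X + l))/3 = 2/3 + (-109/501 + X/(3*(X + l))) = 75/167 + X/(3*(X + l)))
-412905 - C(429, 117) = -412905 - (225*429 + 392*117)/(501*(117 + 429)) = -412905 - (96525 + 45864)/(501*546) = -412905 - 142389/(501*546) = -412905 - 1*1217/2338 = -412905 - 1217/2338 = -965373107/2338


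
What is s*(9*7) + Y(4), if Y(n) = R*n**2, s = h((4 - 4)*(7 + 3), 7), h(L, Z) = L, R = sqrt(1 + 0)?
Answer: 16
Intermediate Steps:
R = 1 (R = sqrt(1) = 1)
s = 0 (s = (4 - 4)*(7 + 3) = 0*10 = 0)
Y(n) = n**2 (Y(n) = 1*n**2 = n**2)
s*(9*7) + Y(4) = 0*(9*7) + 4**2 = 0*63 + 16 = 0 + 16 = 16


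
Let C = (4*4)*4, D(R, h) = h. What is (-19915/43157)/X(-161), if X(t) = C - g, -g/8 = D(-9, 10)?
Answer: -19915/6214608 ≈ -0.0032045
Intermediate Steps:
g = -80 (g = -8*10 = -80)
C = 64 (C = 16*4 = 64)
X(t) = 144 (X(t) = 64 - 1*(-80) = 64 + 80 = 144)
(-19915/43157)/X(-161) = -19915/43157/144 = -19915*1/43157*(1/144) = -19915/43157*1/144 = -19915/6214608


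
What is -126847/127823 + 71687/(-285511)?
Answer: -45379461218/36494872553 ≈ -1.2434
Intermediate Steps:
-126847/127823 + 71687/(-285511) = -126847*1/127823 + 71687*(-1/285511) = -126847/127823 - 71687/285511 = -45379461218/36494872553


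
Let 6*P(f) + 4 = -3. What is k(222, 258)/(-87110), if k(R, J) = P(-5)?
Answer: 7/522660 ≈ 1.3393e-5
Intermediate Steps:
P(f) = -7/6 (P(f) = -⅔ + (⅙)*(-3) = -⅔ - ½ = -7/6)
k(R, J) = -7/6
k(222, 258)/(-87110) = -7/6/(-87110) = -7/6*(-1/87110) = 7/522660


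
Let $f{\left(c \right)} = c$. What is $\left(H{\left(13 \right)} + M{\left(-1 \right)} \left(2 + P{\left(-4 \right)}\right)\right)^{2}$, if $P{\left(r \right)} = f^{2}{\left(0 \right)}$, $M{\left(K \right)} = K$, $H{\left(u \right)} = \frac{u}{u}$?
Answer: $1$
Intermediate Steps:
$H{\left(u \right)} = 1$
$P{\left(r \right)} = 0$ ($P{\left(r \right)} = 0^{2} = 0$)
$\left(H{\left(13 \right)} + M{\left(-1 \right)} \left(2 + P{\left(-4 \right)}\right)\right)^{2} = \left(1 - \left(2 + 0\right)\right)^{2} = \left(1 - 2\right)^{2} = \left(-1\right)^{2} = 1$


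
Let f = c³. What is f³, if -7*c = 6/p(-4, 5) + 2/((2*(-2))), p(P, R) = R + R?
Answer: -1/40353607000000000 ≈ -2.4781e-17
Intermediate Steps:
p(P, R) = 2*R
c = -1/70 (c = -(6/((2*5)) + 2/((2*(-2))))/7 = -(6/10 + 2/(-4))/7 = -(6*(⅒) + 2*(-¼))/7 = -(⅗ - ½)/7 = -⅐*⅒ = -1/70 ≈ -0.014286)
f = -1/343000 (f = (-1/70)³ = -1/343000 ≈ -2.9155e-6)
f³ = (-1/343000)³ = -1/40353607000000000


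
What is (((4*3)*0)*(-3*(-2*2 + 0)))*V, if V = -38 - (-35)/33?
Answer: 0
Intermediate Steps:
V = -1219/33 (V = -38 - (-35)/33 = -38 - 1*(-35/33) = -38 + 35/33 = -1219/33 ≈ -36.939)
(((4*3)*0)*(-3*(-2*2 + 0)))*V = (((4*3)*0)*(-3*(-2*2 + 0)))*(-1219/33) = ((12*0)*(-3*(-4 + 0)))*(-1219/33) = (0*(-3*(-4)))*(-1219/33) = (0*12)*(-1219/33) = 0*(-1219/33) = 0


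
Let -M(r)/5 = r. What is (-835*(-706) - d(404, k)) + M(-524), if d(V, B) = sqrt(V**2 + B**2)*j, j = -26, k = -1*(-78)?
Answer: 592130 + 260*sqrt(1693) ≈ 6.0283e+5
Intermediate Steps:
k = 78
M(r) = -5*r
d(V, B) = -26*sqrt(B**2 + V**2) (d(V, B) = sqrt(V**2 + B**2)*(-26) = sqrt(B**2 + V**2)*(-26) = -26*sqrt(B**2 + V**2))
(-835*(-706) - d(404, k)) + M(-524) = (-835*(-706) - (-26)*sqrt(78**2 + 404**2)) - 5*(-524) = (589510 - (-26)*sqrt(6084 + 163216)) + 2620 = (589510 - (-26)*sqrt(169300)) + 2620 = (589510 - (-26)*10*sqrt(1693)) + 2620 = (589510 - (-260)*sqrt(1693)) + 2620 = (589510 + 260*sqrt(1693)) + 2620 = 592130 + 260*sqrt(1693)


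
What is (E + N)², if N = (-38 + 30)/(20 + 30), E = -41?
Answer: 1058841/625 ≈ 1694.1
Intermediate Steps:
N = -4/25 (N = -8/50 = -8*1/50 = -4/25 ≈ -0.16000)
(E + N)² = (-41 - 4/25)² = (-1029/25)² = 1058841/625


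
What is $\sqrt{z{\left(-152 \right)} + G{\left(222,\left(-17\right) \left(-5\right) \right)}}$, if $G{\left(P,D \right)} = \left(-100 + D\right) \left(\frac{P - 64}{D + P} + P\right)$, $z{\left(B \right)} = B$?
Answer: $\frac{4 i \sqrt{20556413}}{307} \approx 59.074 i$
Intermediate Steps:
$G{\left(P,D \right)} = \left(-100 + D\right) \left(P + \frac{-64 + P}{D + P}\right)$ ($G{\left(P,D \right)} = \left(-100 + D\right) \left(\frac{-64 + P}{D + P} + P\right) = \left(-100 + D\right) \left(P + \frac{-64 + P}{D + P}\right)$)
$\sqrt{z{\left(-152 \right)} + G{\left(222,\left(-17\right) \left(-5\right) \right)}} = \sqrt{-152 + \frac{6400 - 22200 - 100 \cdot 222^{2} - 64 \left(\left(-17\right) \left(-5\right)\right) + \left(-17\right) \left(-5\right) 222^{2} + 222 \left(\left(-17\right) \left(-5\right)\right)^{2} - 99 \left(\left(-17\right) \left(-5\right)\right) 222}{\left(-17\right) \left(-5\right) + 222}} = \sqrt{-152 + \frac{6400 - 22200 - 4928400 - 5440 + 85 \cdot 49284 + 222 \cdot 85^{2} - 8415 \cdot 222}{85 + 222}} = \sqrt{-152 + \frac{6400 - 22200 - 4928400 - 5440 + 4189140 + 222 \cdot 7225 - 1868130}{307}} = \sqrt{-152 + \frac{6400 - 22200 - 4928400 - 5440 + 4189140 + 1603950 - 1868130}{307}} = \sqrt{-152 + \frac{1}{307} \left(-1024680\right)} = \sqrt{-152 - \frac{1024680}{307}} = \sqrt{- \frac{1071344}{307}} = \frac{4 i \sqrt{20556413}}{307}$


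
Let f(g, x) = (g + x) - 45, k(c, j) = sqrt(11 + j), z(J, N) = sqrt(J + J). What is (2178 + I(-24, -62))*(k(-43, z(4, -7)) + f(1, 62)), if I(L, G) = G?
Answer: 38088 + 2116*sqrt(11 + 2*sqrt(2)) ≈ 45957.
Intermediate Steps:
z(J, N) = sqrt(2)*sqrt(J) (z(J, N) = sqrt(2*J) = sqrt(2)*sqrt(J))
f(g, x) = -45 + g + x
(2178 + I(-24, -62))*(k(-43, z(4, -7)) + f(1, 62)) = (2178 - 62)*(sqrt(11 + sqrt(2)*sqrt(4)) + (-45 + 1 + 62)) = 2116*(sqrt(11 + sqrt(2)*2) + 18) = 2116*(sqrt(11 + 2*sqrt(2)) + 18) = 2116*(18 + sqrt(11 + 2*sqrt(2))) = 38088 + 2116*sqrt(11 + 2*sqrt(2))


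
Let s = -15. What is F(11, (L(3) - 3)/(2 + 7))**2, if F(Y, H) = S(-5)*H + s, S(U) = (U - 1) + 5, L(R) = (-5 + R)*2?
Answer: 16384/81 ≈ 202.27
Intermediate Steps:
L(R) = -10 + 2*R
S(U) = 4 + U (S(U) = (-1 + U) + 5 = 4 + U)
F(Y, H) = -15 - H (F(Y, H) = (4 - 5)*H - 15 = -H - 15 = -15 - H)
F(11, (L(3) - 3)/(2 + 7))**2 = (-15 - ((-10 + 2*3) - 3)/(2 + 7))**2 = (-15 - ((-10 + 6) - 3)/9)**2 = (-15 - (-4 - 3)/9)**2 = (-15 - (-7)/9)**2 = (-15 - 1*(-7/9))**2 = (-15 + 7/9)**2 = (-128/9)**2 = 16384/81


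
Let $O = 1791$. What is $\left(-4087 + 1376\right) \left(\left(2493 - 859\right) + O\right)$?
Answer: $-9285175$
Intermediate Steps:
$\left(-4087 + 1376\right) \left(\left(2493 - 859\right) + O\right) = \left(-4087 + 1376\right) \left(\left(2493 - 859\right) + 1791\right) = - 2711 \left(1634 + 1791\right) = \left(-2711\right) 3425 = -9285175$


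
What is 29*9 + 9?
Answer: 270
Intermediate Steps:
29*9 + 9 = 261 + 9 = 270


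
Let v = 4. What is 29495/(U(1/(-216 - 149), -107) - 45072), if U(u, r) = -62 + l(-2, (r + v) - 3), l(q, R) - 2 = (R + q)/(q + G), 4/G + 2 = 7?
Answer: -29495/45042 ≈ -0.65483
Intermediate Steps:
G = 4/5 (G = 4/(-2 + 7) = 4/5 ≈ 0.80000)
l(q, R) = 2 + (R + q)/(4/5 + q) (l(q, R) = 2 + (R + q)/(q + 4/5) = 2 + (R + q)/(4/5 + q))
U(u, r) = -355/6 - 5*r/6 (U(u, r) = -62 + (8 + 5*((r + 4) - 3) + 15*(-2))/(4 + 5*(-2)) = -62 + (8 + 5*((4 + r) - 3) - 30)/(4 - 10) = -62 + (8 + 5*(1 + r) - 30)/(-6) = -62 - (8 + (5 + 5*r) - 30)/6 = -62 - (-17 + 5*r)/6 = -62 + (17/6 - 5*r/6) = -355/6 - 5*r/6)
29495/(U(1/(-216 - 149), -107) - 45072) = 29495/((-355/6 - 5/6*(-107)) - 45072) = 29495/((-355/6 + 535/6) - 45072) = 29495/(30 - 45072) = 29495/(-45042) = 29495*(-1/45042) = -29495/45042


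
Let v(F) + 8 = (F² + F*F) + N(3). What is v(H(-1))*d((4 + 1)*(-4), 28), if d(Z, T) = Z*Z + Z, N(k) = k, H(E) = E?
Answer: -1140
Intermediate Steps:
v(F) = -5 + 2*F² (v(F) = -8 + ((F² + F*F) + 3) = -8 + ((F² + F²) + 3) = -8 + (2*F² + 3) = -8 + (3 + 2*F²) = -5 + 2*F²)
d(Z, T) = Z + Z² (d(Z, T) = Z² + Z = Z + Z²)
v(H(-1))*d((4 + 1)*(-4), 28) = (-5 + 2*(-1)²)*(((4 + 1)*(-4))*(1 + (4 + 1)*(-4))) = (-5 + 2*1)*((5*(-4))*(1 + 5*(-4))) = (-5 + 2)*(-20*(1 - 20)) = -(-60)*(-19) = -3*380 = -1140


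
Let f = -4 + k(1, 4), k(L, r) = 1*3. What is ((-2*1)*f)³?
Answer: 8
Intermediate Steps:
k(L, r) = 3
f = -1 (f = -4 + 3 = -1)
((-2*1)*f)³ = (-2*1*(-1))³ = (-2*(-1))³ = 2³ = 8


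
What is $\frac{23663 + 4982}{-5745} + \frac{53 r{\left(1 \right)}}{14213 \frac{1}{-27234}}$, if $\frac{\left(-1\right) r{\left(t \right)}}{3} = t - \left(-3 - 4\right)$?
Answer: $\frac{39721827275}{16330737} \approx 2432.3$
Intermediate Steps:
$r{\left(t \right)} = -21 - 3 t$ ($r{\left(t \right)} = - 3 \left(t - \left(-3 - 4\right)\right) = - 3 \left(t - -7\right) = - 3 \left(t + 7\right) = - 3 \left(7 + t\right) = -21 - 3 t$)
$\frac{23663 + 4982}{-5745} + \frac{53 r{\left(1 \right)}}{14213 \frac{1}{-27234}} = \frac{23663 + 4982}{-5745} + \frac{53 \left(-21 - 3\right)}{14213 \frac{1}{-27234}} = 28645 \left(- \frac{1}{5745}\right) + \frac{53 \left(-21 - 3\right)}{14213 \left(- \frac{1}{27234}\right)} = - \frac{5729}{1149} + \frac{53 \left(-24\right)}{- \frac{14213}{27234}} = - \frac{5729}{1149} - - \frac{34641648}{14213} = - \frac{5729}{1149} + \frac{34641648}{14213} = \frac{39721827275}{16330737}$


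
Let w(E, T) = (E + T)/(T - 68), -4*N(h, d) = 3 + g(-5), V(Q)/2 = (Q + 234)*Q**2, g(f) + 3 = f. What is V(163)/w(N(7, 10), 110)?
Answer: 3544092048/445 ≈ 7.9642e+6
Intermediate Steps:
g(f) = -3 + f
V(Q) = 2*Q**2*(234 + Q) (V(Q) = 2*((Q + 234)*Q**2) = 2*((234 + Q)*Q**2) = 2*(Q**2*(234 + Q)) = 2*Q**2*(234 + Q))
N(h, d) = 5/4 (N(h, d) = -(3 + (-3 - 5))/4 = -(3 - 8)/4 = -1/4*(-5) = 5/4)
w(E, T) = (E + T)/(-68 + T)
V(163)/w(N(7, 10), 110) = (2*163**2*(234 + 163))/(((5/4 + 110)/(-68 + 110))) = (2*26569*397)/(((445/4)/42)) = 21095786/(((1/42)*(445/4))) = 21095786/(445/168) = 21095786*(168/445) = 3544092048/445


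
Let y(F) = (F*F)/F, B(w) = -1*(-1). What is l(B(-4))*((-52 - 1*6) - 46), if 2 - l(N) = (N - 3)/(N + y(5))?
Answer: -728/3 ≈ -242.67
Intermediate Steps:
B(w) = 1
y(F) = F (y(F) = F²/F = F)
l(N) = 2 - (-3 + N)/(5 + N) (l(N) = 2 - (N - 3)/(N + 5) = 2 - (-3 + N)/(5 + N))
l(B(-4))*((-52 - 1*6) - 46) = ((13 + 1)/(5 + 1))*((-52 - 1*6) - 46) = (14/6)*((-52 - 6) - 46) = ((⅙)*14)*(-58 - 46) = (7/3)*(-104) = -728/3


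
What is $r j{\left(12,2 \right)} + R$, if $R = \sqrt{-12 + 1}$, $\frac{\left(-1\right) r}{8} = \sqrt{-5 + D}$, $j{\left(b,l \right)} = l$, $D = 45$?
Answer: $- 32 \sqrt{10} + i \sqrt{11} \approx -101.19 + 3.3166 i$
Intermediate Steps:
$r = - 16 \sqrt{10}$ ($r = - 8 \sqrt{-5 + 45} = - 8 \sqrt{40} = - 8 \cdot 2 \sqrt{10} = - 16 \sqrt{10} \approx -50.596$)
$R = i \sqrt{11}$ ($R = \sqrt{-11} = i \sqrt{11} \approx 3.3166 i$)
$r j{\left(12,2 \right)} + R = - 16 \sqrt{10} \cdot 2 + i \sqrt{11} = - 32 \sqrt{10} + i \sqrt{11}$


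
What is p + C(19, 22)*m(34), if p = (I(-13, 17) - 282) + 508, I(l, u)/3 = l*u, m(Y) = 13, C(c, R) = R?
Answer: -151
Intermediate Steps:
I(l, u) = 3*l*u (I(l, u) = 3*(l*u) = 3*l*u)
p = -437 (p = (3*(-13)*17 - 282) + 508 = (-663 - 282) + 508 = -945 + 508 = -437)
p + C(19, 22)*m(34) = -437 + 22*13 = -437 + 286 = -151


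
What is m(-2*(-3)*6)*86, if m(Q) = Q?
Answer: 3096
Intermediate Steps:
m(-2*(-3)*6)*86 = (-2*(-3)*6)*86 = (6*6)*86 = 36*86 = 3096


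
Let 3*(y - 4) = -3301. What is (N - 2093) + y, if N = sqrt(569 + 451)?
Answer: -9568/3 + 2*sqrt(255) ≈ -3157.4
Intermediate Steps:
y = -3289/3 (y = 4 + (1/3)*(-3301) = 4 - 3301/3 = -3289/3 ≈ -1096.3)
N = 2*sqrt(255) (N = sqrt(1020) = 2*sqrt(255) ≈ 31.937)
(N - 2093) + y = (2*sqrt(255) - 2093) - 3289/3 = (-2093 + 2*sqrt(255)) - 3289/3 = -9568/3 + 2*sqrt(255)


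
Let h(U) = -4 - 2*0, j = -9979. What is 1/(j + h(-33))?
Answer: -1/9983 ≈ -0.00010017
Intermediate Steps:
h(U) = -4 (h(U) = -4 + 0 = -4)
1/(j + h(-33)) = 1/(-9979 - 4) = 1/(-9983) = -1/9983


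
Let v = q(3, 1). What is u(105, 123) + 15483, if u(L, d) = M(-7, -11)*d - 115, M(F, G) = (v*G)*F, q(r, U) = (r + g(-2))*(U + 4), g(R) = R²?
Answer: 346853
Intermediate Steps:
q(r, U) = (4 + U)*(4 + r) (q(r, U) = (r + (-2)²)*(U + 4) = (r + 4)*(4 + U) = (4 + r)*(4 + U) = (4 + U)*(4 + r))
v = 35 (v = 16 + 4*1 + 4*3 + 1*3 = 16 + 4 + 12 + 3 = 35)
M(F, G) = 35*F*G (M(F, G) = (35*G)*F = 35*F*G)
u(L, d) = -115 + 2695*d (u(L, d) = (35*(-7)*(-11))*d - 115 = 2695*d - 115 = -115 + 2695*d)
u(105, 123) + 15483 = (-115 + 2695*123) + 15483 = (-115 + 331485) + 15483 = 331370 + 15483 = 346853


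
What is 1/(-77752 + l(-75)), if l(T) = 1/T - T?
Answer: -75/5825776 ≈ -1.2874e-5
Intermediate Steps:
1/(-77752 + l(-75)) = 1/(-77752 + (1/(-75) - 1*(-75))) = 1/(-77752 + (-1/75 + 75)) = 1/(-77752 + 5624/75) = 1/(-5825776/75) = -75/5825776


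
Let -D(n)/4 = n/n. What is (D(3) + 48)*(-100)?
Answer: -4400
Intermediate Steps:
D(n) = -4 (D(n) = -4*n/n = -4*1 = -4)
(D(3) + 48)*(-100) = (-4 + 48)*(-100) = 44*(-100) = -4400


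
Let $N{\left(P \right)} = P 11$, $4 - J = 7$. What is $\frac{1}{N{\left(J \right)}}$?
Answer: $- \frac{1}{33} \approx -0.030303$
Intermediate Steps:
$J = -3$ ($J = 4 - 7 = -3$)
$N{\left(P \right)} = 11 P$
$\frac{1}{N{\left(J \right)}} = \frac{1}{11 \left(-3\right)} = \frac{1}{-33} = - \frac{1}{33}$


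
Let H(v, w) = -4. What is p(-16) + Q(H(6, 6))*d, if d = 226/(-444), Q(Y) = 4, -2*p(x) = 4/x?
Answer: -1697/888 ≈ -1.9110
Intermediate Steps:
p(x) = -2/x
d = -113/222 (d = 226*(-1/444) = -113/222 ≈ -0.50901)
p(-16) + Q(H(6, 6))*d = -2/(-16) + 4*(-113/222) = -2*(-1/16) - 226/111 = ⅛ - 226/111 = -1697/888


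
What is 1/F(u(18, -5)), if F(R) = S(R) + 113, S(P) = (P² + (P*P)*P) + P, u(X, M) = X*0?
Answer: 1/113 ≈ 0.0088496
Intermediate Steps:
u(X, M) = 0
S(P) = P + P² + P³ (S(P) = (P² + P²*P) + P = (P² + P³) + P = P + P² + P³)
F(R) = 113 + R*(1 + R + R²) (F(R) = R*(1 + R + R²) + 113 = 113 + R*(1 + R + R²))
1/F(u(18, -5)) = 1/(113 + 0*(1 + 0 + 0²)) = 1/(113 + 0*(1 + 0 + 0)) = 1/(113 + 0*1) = 1/(113 + 0) = 1/113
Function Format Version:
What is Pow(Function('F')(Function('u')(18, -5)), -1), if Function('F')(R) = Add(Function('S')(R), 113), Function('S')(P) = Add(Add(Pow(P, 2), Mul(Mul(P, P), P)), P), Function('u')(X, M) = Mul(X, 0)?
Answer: Rational(1, 113) ≈ 0.0088496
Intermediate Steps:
Function('u')(X, M) = 0
Function('S')(P) = Add(P, Pow(P, 2), Pow(P, 3)) (Function('S')(P) = Add(Add(Pow(P, 2), Mul(Pow(P, 2), P)), P) = Add(Add(Pow(P, 2), Pow(P, 3)), P) = Add(P, Pow(P, 2), Pow(P, 3)))
Function('F')(R) = Add(113, Mul(R, Add(1, R, Pow(R, 2)))) (Function('F')(R) = Add(Mul(R, Add(1, R, Pow(R, 2))), 113) = Add(113, Mul(R, Add(1, R, Pow(R, 2)))))
Pow(Function('F')(Function('u')(18, -5)), -1) = Pow(Add(113, Mul(0, Add(1, 0, Pow(0, 2)))), -1) = Pow(Add(113, Mul(0, Add(1, 0, 0))), -1) = Pow(Add(113, Mul(0, 1)), -1) = Pow(Add(113, 0), -1) = Pow(113, -1) = Rational(1, 113)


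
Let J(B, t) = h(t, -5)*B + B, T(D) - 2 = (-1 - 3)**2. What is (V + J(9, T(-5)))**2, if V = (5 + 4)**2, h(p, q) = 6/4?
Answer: 42849/4 ≈ 10712.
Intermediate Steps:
h(p, q) = 3/2 (h(p, q) = 6*(1/4) = 3/2)
V = 81 (V = 9**2 = 81)
T(D) = 18 (T(D) = 2 + (-1 - 3)**2 = 2 + (-4)**2 = 2 + 16 = 18)
J(B, t) = 5*B/2 (J(B, t) = 3*B/2 + B = 5*B/2)
(V + J(9, T(-5)))**2 = (81 + (5/2)*9)**2 = (81 + 45/2)**2 = (207/2)**2 = 42849/4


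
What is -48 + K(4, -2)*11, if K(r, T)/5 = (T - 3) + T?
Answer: -433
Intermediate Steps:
K(r, T) = -15 + 10*T (K(r, T) = 5*((T - 3) + T) = 5*((-3 + T) + T) = 5*(-3 + 2*T) = -15 + 10*T)
-48 + K(4, -2)*11 = -48 + (-15 + 10*(-2))*11 = -48 + (-15 - 20)*11 = -48 - 35*11 = -48 - 385 = -433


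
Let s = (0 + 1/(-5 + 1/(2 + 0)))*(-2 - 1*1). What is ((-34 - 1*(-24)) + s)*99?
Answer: -924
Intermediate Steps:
s = 2/3 (s = (0 + 1/(-5 + 1/2))*(-2 - 1) = (0 + 1/(-5 + 1/2))*(-3) = (0 + 1/(-9/2))*(-3) = (0 - 2/9)*(-3) = -2/9*(-3) = 2/3 ≈ 0.66667)
((-34 - 1*(-24)) + s)*99 = ((-34 - 1*(-24)) + 2/3)*99 = ((-34 + 24) + 2/3)*99 = (-10 + 2/3)*99 = -28/3*99 = -924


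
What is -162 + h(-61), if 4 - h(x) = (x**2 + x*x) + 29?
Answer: -7629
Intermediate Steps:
h(x) = -25 - 2*x**2 (h(x) = 4 - ((x**2 + x*x) + 29) = 4 - ((x**2 + x**2) + 29) = 4 - (2*x**2 + 29) = 4 - (29 + 2*x**2) = 4 + (-29 - 2*x**2) = -25 - 2*x**2)
-162 + h(-61) = -162 + (-25 - 2*(-61)**2) = -162 + (-25 - 2*3721) = -162 + (-25 - 7442) = -162 - 7467 = -7629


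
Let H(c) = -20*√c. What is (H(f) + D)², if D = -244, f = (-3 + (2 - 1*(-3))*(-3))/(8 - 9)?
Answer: 66736 + 29280*√2 ≈ 1.0814e+5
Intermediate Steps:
f = 18 (f = (-3 + (2 + 3)*(-3))/(-1) = (-3 + 5*(-3))*(-1) = (-3 - 15)*(-1) = -18*(-1) = 18)
(H(f) + D)² = (-60*√2 - 244)² = (-244 - 60*√2)²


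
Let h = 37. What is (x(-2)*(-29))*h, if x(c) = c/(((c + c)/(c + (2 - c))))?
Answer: -1073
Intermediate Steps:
x(c) = 1 (x(c) = c/(((2*c)/2)) = c/(((2*c)*(½))) = c/c = 1)
(x(-2)*(-29))*h = (1*(-29))*37 = -29*37 = -1073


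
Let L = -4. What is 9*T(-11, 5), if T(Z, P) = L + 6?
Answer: 18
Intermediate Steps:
T(Z, P) = 2 (T(Z, P) = -4 + 6 = 2)
9*T(-11, 5) = 9*2 = 18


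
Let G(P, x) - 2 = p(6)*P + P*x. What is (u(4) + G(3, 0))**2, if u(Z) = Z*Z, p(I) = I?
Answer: 1296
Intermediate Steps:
G(P, x) = 2 + 6*P + P*x (G(P, x) = 2 + (6*P + P*x) = 2 + 6*P + P*x)
u(Z) = Z**2
(u(4) + G(3, 0))**2 = (4**2 + (2 + 6*3 + 3*0))**2 = (16 + (2 + 18 + 0))**2 = (16 + 20)**2 = 36**2 = 1296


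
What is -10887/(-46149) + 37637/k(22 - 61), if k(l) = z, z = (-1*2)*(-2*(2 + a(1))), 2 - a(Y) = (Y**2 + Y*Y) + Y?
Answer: 578984487/61532 ≈ 9409.5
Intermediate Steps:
a(Y) = 2 - Y - 2*Y**2 (a(Y) = 2 - ((Y**2 + Y*Y) + Y) = 2 - ((Y**2 + Y**2) + Y) = 2 - (2*Y**2 + Y) = 2 - (Y + 2*Y**2) = 2 + (-Y - 2*Y**2) = 2 - Y - 2*Y**2)
z = 4 (z = (-1*2)*(-2*(2 + (2 - 1*1 - 2*1**2))) = -(-4)*(2 + (2 - 1 - 2*1)) = -(-4)*(2 + (2 - 1 - 2)) = -(-4)*(2 - 1) = -(-4) = -2*(-2) = 4)
k(l) = 4
-10887/(-46149) + 37637/k(22 - 61) = -10887/(-46149) + 37637/4 = -10887*(-1/46149) + 37637*(1/4) = 3629/15383 + 37637/4 = 578984487/61532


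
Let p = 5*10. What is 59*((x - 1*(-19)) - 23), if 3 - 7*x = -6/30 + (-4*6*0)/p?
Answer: -7316/35 ≈ -209.03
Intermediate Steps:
p = 50
x = 16/35 (x = 3/7 - (-6/30 + (-4*6*0)/50)/7 = 3/7 - (-6*1/30 - 24*0*(1/50))/7 = 3/7 - (-1/5 + 0*(1/50))/7 = 3/7 - (-1/5 + 0)/7 = 3/7 - 1/7*(-1/5) = 3/7 + 1/35 = 16/35 ≈ 0.45714)
59*((x - 1*(-19)) - 23) = 59*((16/35 - 1*(-19)) - 23) = 59*((16/35 + 19) - 23) = 59*(681/35 - 23) = 59*(-124/35) = -7316/35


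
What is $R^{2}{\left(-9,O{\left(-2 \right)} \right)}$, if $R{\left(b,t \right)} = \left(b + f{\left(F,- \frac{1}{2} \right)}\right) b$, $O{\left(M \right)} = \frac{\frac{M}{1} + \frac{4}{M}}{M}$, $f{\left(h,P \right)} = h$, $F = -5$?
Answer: $15876$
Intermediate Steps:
$O{\left(M \right)} = \frac{M + \frac{4}{M}}{M}$ ($O{\left(M \right)} = \frac{M 1 + \frac{4}{M}}{M} = \frac{M + \frac{4}{M}}{M}$)
$R{\left(b,t \right)} = b \left(-5 + b\right)$ ($R{\left(b,t \right)} = \left(b - 5\right) b = \left(-5 + b\right) b = b \left(-5 + b\right)$)
$R^{2}{\left(-9,O{\left(-2 \right)} \right)} = \left(- 9 \left(-5 - 9\right)\right)^{2} = \left(\left(-9\right) \left(-14\right)\right)^{2} = 126^{2} = 15876$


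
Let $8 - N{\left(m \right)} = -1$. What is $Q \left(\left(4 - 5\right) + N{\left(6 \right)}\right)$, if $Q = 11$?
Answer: $88$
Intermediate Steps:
$N{\left(m \right)} = 9$ ($N{\left(m \right)} = 8 - -1 = 8 + 1 = 9$)
$Q \left(\left(4 - 5\right) + N{\left(6 \right)}\right) = 11 \left(\left(4 - 5\right) + 9\right) = 11 \left(-1 + 9\right) = 11 \cdot 8 = 88$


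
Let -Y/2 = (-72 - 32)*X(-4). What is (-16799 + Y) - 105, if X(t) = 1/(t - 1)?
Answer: -84728/5 ≈ -16946.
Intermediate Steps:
X(t) = 1/(-1 + t)
Y = -208/5 (Y = -2*(-72 - 32)/(-1 - 4) = -(-208)/(-5) = -(-208)*(-1)/5 = -2*104/5 = -208/5 ≈ -41.600)
(-16799 + Y) - 105 = (-16799 - 208/5) - 105 = -84203/5 - 105 = -84728/5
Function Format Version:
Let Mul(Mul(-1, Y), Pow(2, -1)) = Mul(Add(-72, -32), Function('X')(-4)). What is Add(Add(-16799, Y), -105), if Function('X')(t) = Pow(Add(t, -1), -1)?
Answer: Rational(-84728, 5) ≈ -16946.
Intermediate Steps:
Function('X')(t) = Pow(Add(-1, t), -1)
Y = Rational(-208, 5) (Y = Mul(-2, Mul(Add(-72, -32), Pow(Add(-1, -4), -1))) = Mul(-2, Mul(-104, Pow(-5, -1))) = Mul(-2, Mul(-104, Rational(-1, 5))) = Mul(-2, Rational(104, 5)) = Rational(-208, 5) ≈ -41.600)
Add(Add(-16799, Y), -105) = Add(Add(-16799, Rational(-208, 5)), -105) = Add(Rational(-84203, 5), -105) = Rational(-84728, 5)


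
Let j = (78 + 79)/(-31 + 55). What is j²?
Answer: 24649/576 ≈ 42.793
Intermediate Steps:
j = 157/24 ≈ 6.5417
j² = (157/24)² = 24649/576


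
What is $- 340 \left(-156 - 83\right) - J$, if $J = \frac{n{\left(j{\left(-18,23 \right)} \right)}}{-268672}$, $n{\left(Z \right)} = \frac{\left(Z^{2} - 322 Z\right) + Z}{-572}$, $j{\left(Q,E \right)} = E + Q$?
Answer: $\frac{3122017001355}{38420096} \approx 81260.0$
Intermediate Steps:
$n{\left(Z \right)} = - \frac{Z^{2}}{572} + \frac{321 Z}{572}$ ($n{\left(Z \right)} = \left(Z^{2} - 321 Z\right) \left(- \frac{1}{572}\right) = - \frac{Z^{2}}{572} + \frac{321 Z}{572}$)
$J = - \frac{395}{38420096}$ ($J = \frac{\frac{1}{572} \left(23 - 18\right) \left(321 - \left(23 - 18\right)\right)}{-268672} = \frac{1}{572} \cdot 5 \left(321 - 5\right) \left(- \frac{1}{268672}\right) = \frac{1}{572} \cdot 5 \cdot 316 \left(- \frac{1}{268672}\right) = \frac{395}{143} \left(- \frac{1}{268672}\right) = - \frac{395}{38420096} \approx -1.0281 \cdot 10^{-5}$)
$- 340 \left(-156 - 83\right) - J = - 340 \left(-156 - 83\right) - - \frac{395}{38420096} = \left(-340\right) \left(-239\right) + \frac{395}{38420096} = 81260 + \frac{395}{38420096} = \frac{3122017001355}{38420096}$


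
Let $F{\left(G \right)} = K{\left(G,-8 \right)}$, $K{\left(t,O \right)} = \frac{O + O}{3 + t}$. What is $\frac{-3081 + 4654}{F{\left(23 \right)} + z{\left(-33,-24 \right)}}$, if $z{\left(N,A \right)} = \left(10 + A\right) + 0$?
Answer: $- \frac{20449}{190} \approx -107.63$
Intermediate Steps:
$K{\left(t,O \right)} = \frac{2 O}{3 + t}$
$F{\left(G \right)} = - \frac{16}{3 + G}$ ($F{\left(G \right)} = 2 \left(-8\right) \frac{1}{3 + G} = - \frac{16}{3 + G}$)
$z{\left(N,A \right)} = 10 + A$
$\frac{-3081 + 4654}{F{\left(23 \right)} + z{\left(-33,-24 \right)}} = \frac{-3081 + 4654}{- \frac{16}{3 + 23} + \left(10 - 24\right)} = \frac{1573}{- \frac{16}{26} - 14} = \frac{1573}{\left(-16\right) \frac{1}{26} - 14} = \frac{1573}{- \frac{8}{13} - 14} = \frac{1573}{- \frac{190}{13}} = 1573 \left(- \frac{13}{190}\right) = - \frac{20449}{190}$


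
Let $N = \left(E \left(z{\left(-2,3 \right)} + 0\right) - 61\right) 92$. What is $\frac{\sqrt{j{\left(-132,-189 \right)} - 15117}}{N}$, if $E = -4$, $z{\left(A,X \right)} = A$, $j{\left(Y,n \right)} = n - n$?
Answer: $- \frac{i \sqrt{15117}}{4876} \approx - 0.025216 i$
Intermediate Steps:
$j{\left(Y,n \right)} = 0$
$N = -4876$ ($N = \left(- 4 \left(-2 + 0\right) - 61\right) 92 = \left(\left(-4\right) \left(-2\right) - 61\right) 92 = \left(8 - 61\right) 92 = \left(-53\right) 92 = -4876$)
$\frac{\sqrt{j{\left(-132,-189 \right)} - 15117}}{N} = \frac{\sqrt{0 - 15117}}{-4876} = \sqrt{-15117} \left(- \frac{1}{4876}\right) = i \sqrt{15117} \left(- \frac{1}{4876}\right) = - \frac{i \sqrt{15117}}{4876}$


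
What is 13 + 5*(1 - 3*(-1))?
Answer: 33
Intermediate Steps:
13 + 5*(1 - 3*(-1)) = 13 + 5*(1 + 3) = 13 + 5*4 = 13 + 20 = 33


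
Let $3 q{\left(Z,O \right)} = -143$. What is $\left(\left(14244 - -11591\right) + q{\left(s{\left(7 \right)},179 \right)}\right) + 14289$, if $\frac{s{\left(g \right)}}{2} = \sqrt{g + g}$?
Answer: $\frac{120229}{3} \approx 40076.0$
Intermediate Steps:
$s{\left(g \right)} = 2 \sqrt{2} \sqrt{g}$ ($s{\left(g \right)} = 2 \sqrt{g + g} = 2 \sqrt{2 g} = 2 \sqrt{2} \sqrt{g}$)
$q{\left(Z,O \right)} = - \frac{143}{3}$ ($q{\left(Z,O \right)} = \frac{1}{3} \left(-143\right) = - \frac{143}{3}$)
$\left(\left(14244 - -11591\right) + q{\left(s{\left(7 \right)},179 \right)}\right) + 14289 = \left(\left(14244 - -11591\right) - \frac{143}{3}\right) + 14289 = \left(\left(14244 + 11591\right) - \frac{143}{3}\right) + 14289 = \left(25835 - \frac{143}{3}\right) + 14289 = \frac{77362}{3} + 14289 = \frac{120229}{3}$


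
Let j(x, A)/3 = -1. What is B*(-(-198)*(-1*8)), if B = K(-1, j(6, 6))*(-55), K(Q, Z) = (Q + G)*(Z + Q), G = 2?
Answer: -348480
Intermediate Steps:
j(x, A) = -3 (j(x, A) = 3*(-1) = -3)
K(Q, Z) = (2 + Q)*(Q + Z) (K(Q, Z) = (Q + 2)*(Z + Q) = (2 + Q)*(Q + Z))
B = 220 (B = ((-1)² + 2*(-1) + 2*(-3) - 1*(-3))*(-55) = (1 - 2 - 6 + 3)*(-55) = -4*(-55) = 220)
B*(-(-198)*(-1*8)) = 220*(-(-198)*(-1*8)) = 220*(-(-198)*(-8)) = 220*(-11*144) = 220*(-1584) = -348480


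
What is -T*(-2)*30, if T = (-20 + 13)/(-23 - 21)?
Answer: 105/11 ≈ 9.5455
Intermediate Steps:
T = 7/44 (T = -7/(-44) = -7*(-1/44) = 7/44 ≈ 0.15909)
-T*(-2)*30 = -(7/44)*(-2)*30 = -(-7)*30/22 = -1*(-105/11) = 105/11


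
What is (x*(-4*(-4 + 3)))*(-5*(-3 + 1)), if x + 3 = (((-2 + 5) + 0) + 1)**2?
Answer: 520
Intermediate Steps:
x = 13 (x = -3 + (((-2 + 5) + 0) + 1)**2 = -3 + ((3 + 0) + 1)**2 = -3 + (3 + 1)**2 = -3 + 4**2 = -3 + 16 = 13)
(x*(-4*(-4 + 3)))*(-5*(-3 + 1)) = (13*(-4*(-4 + 3)))*(-5*(-3 + 1)) = (13*(-4*(-1)))*(-5*(-2)) = (13*4)*10 = 52*10 = 520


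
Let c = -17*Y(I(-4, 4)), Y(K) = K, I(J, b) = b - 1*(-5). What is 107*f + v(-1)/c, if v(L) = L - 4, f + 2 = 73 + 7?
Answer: 1276943/153 ≈ 8346.0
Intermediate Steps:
I(J, b) = 5 + b (I(J, b) = b + 5 = 5 + b)
f = 78 (f = -2 + (73 + 7) = -2 + 80 = 78)
c = -153 (c = -17*(5 + 4) = -17*9 = -153)
v(L) = -4 + L
107*f + v(-1)/c = 107*78 + (-4 - 1)/(-153) = 8346 - 5*(-1/153) = 8346 + 5/153 = 1276943/153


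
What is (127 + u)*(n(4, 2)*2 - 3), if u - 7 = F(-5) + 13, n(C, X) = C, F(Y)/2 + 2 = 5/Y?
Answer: 705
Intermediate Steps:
F(Y) = -4 + 10/Y (F(Y) = -4 + 2*(5/Y) = -4 + 10/Y)
u = 14 (u = 7 + ((-4 + 10/(-5)) + 13) = 7 + ((-4 + 10*(-⅕)) + 13) = 7 + ((-4 - 2) + 13) = 7 + (-6 + 13) = 7 + 7 = 14)
(127 + u)*(n(4, 2)*2 - 3) = (127 + 14)*(4*2 - 3) = 141*(8 - 3) = 141*5 = 705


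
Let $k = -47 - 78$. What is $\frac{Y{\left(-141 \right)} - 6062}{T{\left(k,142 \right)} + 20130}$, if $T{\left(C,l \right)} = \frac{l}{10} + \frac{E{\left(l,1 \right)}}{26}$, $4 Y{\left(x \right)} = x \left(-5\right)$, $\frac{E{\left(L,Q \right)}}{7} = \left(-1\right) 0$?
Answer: $- \frac{117715}{402884} \approx -0.29218$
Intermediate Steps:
$E{\left(L,Q \right)} = 0$ ($E{\left(L,Q \right)} = 7 \left(\left(-1\right) 0\right) = 7 \cdot 0 = 0$)
$Y{\left(x \right)} = - \frac{5 x}{4}$ ($Y{\left(x \right)} = \frac{x \left(-5\right)}{4} = \frac{\left(-5\right) x}{4} = - \frac{5 x}{4}$)
$k = -125$
$T{\left(C,l \right)} = \frac{l}{10}$ ($T{\left(C,l \right)} = \frac{l}{10} + \frac{0}{26} = l \frac{1}{10} + 0 \cdot \frac{1}{26} = \frac{l}{10} + 0 = \frac{l}{10}$)
$\frac{Y{\left(-141 \right)} - 6062}{T{\left(k,142 \right)} + 20130} = \frac{\left(- \frac{5}{4}\right) \left(-141\right) - 6062}{\frac{1}{10} \cdot 142 + 20130} = \frac{\frac{705}{4} - 6062}{\frac{71}{5} + 20130} = - \frac{23543}{4 \cdot \frac{100721}{5}} = \left(- \frac{23543}{4}\right) \frac{5}{100721} = - \frac{117715}{402884}$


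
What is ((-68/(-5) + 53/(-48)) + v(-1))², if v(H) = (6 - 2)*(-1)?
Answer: 4157521/57600 ≈ 72.179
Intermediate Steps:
v(H) = -4 (v(H) = 4*(-1) = -4)
((-68/(-5) + 53/(-48)) + v(-1))² = ((-68/(-5) + 53/(-48)) - 4)² = ((-68*(-⅕) + 53*(-1/48)) - 4)² = ((68/5 - 53/48) - 4)² = (2999/240 - 4)² = (2039/240)² = 4157521/57600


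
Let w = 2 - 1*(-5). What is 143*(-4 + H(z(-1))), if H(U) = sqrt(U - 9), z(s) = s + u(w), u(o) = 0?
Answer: -572 + 143*I*sqrt(10) ≈ -572.0 + 452.21*I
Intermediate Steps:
w = 7 (w = 2 + 5 = 7)
z(s) = s (z(s) = s + 0 = s)
H(U) = sqrt(-9 + U)
143*(-4 + H(z(-1))) = 143*(-4 + sqrt(-9 - 1)) = 143*(-4 + sqrt(-10)) = 143*(-4 + I*sqrt(10)) = -572 + 143*I*sqrt(10)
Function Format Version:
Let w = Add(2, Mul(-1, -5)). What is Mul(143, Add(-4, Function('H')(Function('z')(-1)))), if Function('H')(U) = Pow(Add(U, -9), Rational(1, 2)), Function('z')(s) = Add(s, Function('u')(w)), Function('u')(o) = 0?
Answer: Add(-572, Mul(143, I, Pow(10, Rational(1, 2)))) ≈ Add(-572.00, Mul(452.21, I))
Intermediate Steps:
w = 7 (w = Add(2, 5) = 7)
Function('z')(s) = s (Function('z')(s) = Add(s, 0) = s)
Function('H')(U) = Pow(Add(-9, U), Rational(1, 2))
Mul(143, Add(-4, Function('H')(Function('z')(-1)))) = Mul(143, Add(-4, Pow(Add(-9, -1), Rational(1, 2)))) = Mul(143, Add(-4, Pow(-10, Rational(1, 2)))) = Mul(143, Add(-4, Mul(I, Pow(10, Rational(1, 2))))) = Add(-572, Mul(143, I, Pow(10, Rational(1, 2))))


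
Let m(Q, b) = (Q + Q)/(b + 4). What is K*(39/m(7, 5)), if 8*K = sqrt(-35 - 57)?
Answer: 351*I*sqrt(23)/56 ≈ 30.06*I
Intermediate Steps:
m(Q, b) = 2*Q/(4 + b) (m(Q, b) = (2*Q)/(4 + b) = 2*Q/(4 + b))
K = I*sqrt(23)/4 (K = sqrt(-35 - 57)/8 = sqrt(-92)/8 = (2*I*sqrt(23))/8 = I*sqrt(23)/4 ≈ 1.199*I)
K*(39/m(7, 5)) = (I*sqrt(23)/4)*(39/((2*7/(4 + 5)))) = (I*sqrt(23)/4)*(39/((2*7/9))) = (I*sqrt(23)/4)*(39/((2*7*(1/9)))) = (I*sqrt(23)/4)*(39/(14/9)) = (I*sqrt(23)/4)*(39*(9/14)) = (I*sqrt(23)/4)*(351/14) = 351*I*sqrt(23)/56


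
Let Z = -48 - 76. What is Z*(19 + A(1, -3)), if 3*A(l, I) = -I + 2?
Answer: -7688/3 ≈ -2562.7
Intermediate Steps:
A(l, I) = ⅔ - I/3 (A(l, I) = (-I + 2)/3 = (2 - I)/3 = ⅔ - I/3)
Z = -124
Z*(19 + A(1, -3)) = -124*(19 + (⅔ - ⅓*(-3))) = -124*(19 + (⅔ + 1)) = -124*(19 + 5/3) = -124*62/3 = -7688/3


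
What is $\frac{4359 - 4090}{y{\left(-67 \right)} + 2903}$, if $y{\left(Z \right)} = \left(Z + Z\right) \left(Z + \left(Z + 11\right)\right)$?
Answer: $\frac{269}{19385} \approx 0.013877$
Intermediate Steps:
$y{\left(Z \right)} = 2 Z \left(11 + 2 Z\right)$ ($y{\left(Z \right)} = 2 Z \left(Z + \left(11 + Z\right)\right) = 2 Z \left(11 + 2 Z\right)$)
$\frac{4359 - 4090}{y{\left(-67 \right)} + 2903} = \frac{4359 - 4090}{2 \left(-67\right) \left(11 + 2 \left(-67\right)\right) + 2903} = \frac{269}{2 \left(-67\right) \left(11 - 134\right) + 2903} = \frac{269}{2 \left(-67\right) \left(-123\right) + 2903} = \frac{269}{16482 + 2903} = \frac{269}{19385}$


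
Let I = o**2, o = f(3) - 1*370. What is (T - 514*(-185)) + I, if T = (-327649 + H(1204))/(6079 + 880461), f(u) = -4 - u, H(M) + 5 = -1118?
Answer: 52575950872/221635 ≈ 2.3722e+5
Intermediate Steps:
H(M) = -1123 (H(M) = -5 - 1118 = -1123)
o = -377 (o = (-4 - 1*3) - 1*370 = (-4 - 3) - 370 = -7 - 370 = -377)
T = -82193/221635 (T = (-327649 - 1123)/(6079 + 880461) = -328772/886540 = -328772*1/886540 = -82193/221635 ≈ -0.37085)
I = 142129 (I = (-377)**2 = 142129)
(T - 514*(-185)) + I = (-82193/221635 - 514*(-185)) + 142129 = (-82193/221635 + 95090) + 142129 = 21075189957/221635 + 142129 = 52575950872/221635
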